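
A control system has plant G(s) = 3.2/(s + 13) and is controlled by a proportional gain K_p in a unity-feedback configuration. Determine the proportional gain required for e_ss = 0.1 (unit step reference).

K_p = 36.6

The loop is type 0, so e_ss(step) = 1/(1 + K_pos) with K_pos = K_p·G(0).
G(0) = 0.2462. Require 1/(1 + K_p·0.2462) = 0.1, so 1 + 0.2462·K_p = 10.
K_p = (10 − 1)/0.2462 = 36.6.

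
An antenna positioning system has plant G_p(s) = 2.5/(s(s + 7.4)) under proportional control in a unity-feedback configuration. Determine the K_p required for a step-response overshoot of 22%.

K_p = 29.1

From %OS = 100·exp(−πζ/√(1−ζ²)) = 22%, ζ = −ln(0.22)/√(π²+ln²(0.22)) = 0.4342.
Characteristic equation s² + 7.4s + 2.5K_p = 0 gives ζ = 7.4/(2√(2.5K_p)).
Setting ζ = 0.4342: √(2.5K_p) = 7.4/(2·0.4342) = 8.522, so K_p = 72.63/2.5 = 29.1.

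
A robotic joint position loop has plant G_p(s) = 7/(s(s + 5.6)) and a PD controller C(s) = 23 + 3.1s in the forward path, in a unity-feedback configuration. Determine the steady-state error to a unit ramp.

0.0348

The loop has one pole at the origin (type 1). Velocity error constant K_v = lim_{s→0} s·C(s)G_p(s) = 23·7/5.6 = 28.75.
Steady-state error to a unit ramp: e_ss = 1/K_v = 0.0348.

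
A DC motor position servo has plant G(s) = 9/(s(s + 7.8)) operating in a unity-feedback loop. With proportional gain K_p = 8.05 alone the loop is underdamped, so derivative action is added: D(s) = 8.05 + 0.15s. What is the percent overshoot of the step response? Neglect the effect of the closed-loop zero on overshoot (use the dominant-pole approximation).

13.5%

Forward path: (8.05 + 0.15s)·9/(s(s+7.8)). The closed-loop characteristic equation is s² + (7.8 + 9·0.15)s + 9·8.05 = 0.
That is s² + 9.15s + 72.45 = 0, so ω_n = 8.512 rad/s and ζ = 9.15/(2·8.512) = 0.5375.
%OS = 100·exp(−πζ/√(1−ζ²)) = 13.5%.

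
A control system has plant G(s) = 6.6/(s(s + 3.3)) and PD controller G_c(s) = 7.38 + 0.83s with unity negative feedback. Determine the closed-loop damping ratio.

Forward path: (7.38 + 0.83s)·6.6/(s(s+3.3)). The closed-loop characteristic equation is s² + (3.3 + 6.6·0.83)s + 6.6·7.38 = 0.
That is s² + 8.778s + 48.71 = 0, so ω_n = 6.979 rad/s and ζ = 8.778/(2·6.979) = 0.6289.

ζ = 0.629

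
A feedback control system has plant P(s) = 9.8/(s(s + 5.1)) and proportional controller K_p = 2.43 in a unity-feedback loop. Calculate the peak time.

T_p = 0.755 s

From 1 + K_pP(s) = 0: s² + 5.1s + 23.81 = 0 ⇒ ω_n = 4.88, ζ = 0.5225.
Damped frequency ω_d = ω_n√(1−ζ²) = 4.161 rad/s, so peak time T_p = π/ω_d = 0.755 s.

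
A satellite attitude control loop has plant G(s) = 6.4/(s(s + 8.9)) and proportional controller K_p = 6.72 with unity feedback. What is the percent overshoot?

Closed-loop characteristic equation: s² + 8.9s + 43.01 = 0, so ω_n = 6.558 rad/s and ζ = 8.9/(2·6.558) = 0.6786.
%OS = 100·exp(−πζ/√(1−ζ²)) = 100·exp(−π·0.6786/√0.5396) = 5.49%.

5.49%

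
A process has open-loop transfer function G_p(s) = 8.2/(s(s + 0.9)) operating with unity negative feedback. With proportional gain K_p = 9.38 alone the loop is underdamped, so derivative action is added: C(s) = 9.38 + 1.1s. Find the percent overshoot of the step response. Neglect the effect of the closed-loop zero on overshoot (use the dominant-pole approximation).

Forward path: (9.38 + 1.1s)·8.2/(s(s+0.9)). The closed-loop characteristic equation is s² + (0.9 + 8.2·1.1)s + 8.2·9.38 = 0.
That is s² + 9.92s + 76.92 = 0, so ω_n = 8.77 rad/s and ζ = 9.92/(2·8.77) = 0.5656.
%OS = 100·exp(−πζ/√(1−ζ²)) = 11.6%.

11.6%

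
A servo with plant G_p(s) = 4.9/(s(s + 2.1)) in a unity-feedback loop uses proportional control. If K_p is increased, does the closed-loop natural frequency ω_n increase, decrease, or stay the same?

increase

ω_n = √(4.9·K_p), which grows with K_p.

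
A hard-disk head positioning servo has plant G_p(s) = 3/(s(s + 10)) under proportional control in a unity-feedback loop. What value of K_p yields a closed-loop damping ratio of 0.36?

K_p = 64.3

Closed-loop characteristic equation: s² + 10s + K_p·3 = 0.
So ω_n = √(3K_p) and 2ζω_n = 10, giving ζ = 10/(2√(3K_p)).
Setting ζ = 0.36: √(3K_p) = 10/(2·0.36) = 13.89, so K_p = 192.9/3 = 64.3.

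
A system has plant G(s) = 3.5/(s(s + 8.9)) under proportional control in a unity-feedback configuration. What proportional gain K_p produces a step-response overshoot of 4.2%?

From %OS = 100·exp(−πζ/√(1−ζ²)) = 4.2%, ζ = −ln(0.042)/√(π²+ln²(0.042)) = 0.7103.
Characteristic equation s² + 8.9s + 3.5K_p = 0 gives ζ = 8.9/(2√(3.5K_p)).
Setting ζ = 0.7103: √(3.5K_p) = 8.9/(2·0.7103) = 6.265, so K_p = 39.25/3.5 = 11.2.

K_p = 11.2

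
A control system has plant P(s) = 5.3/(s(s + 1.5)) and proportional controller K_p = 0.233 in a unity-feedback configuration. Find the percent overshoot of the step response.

From 1 + K_pP(s) = 0: s² + 1.5s + 1.235 = 0 ⇒ ω_n = 1.111, ζ = 0.6749.
%OS = 100·exp(−πζ/√(1−ζ²)) = 100·exp(−π·0.6749/√0.5445) = 5.65%.

5.65%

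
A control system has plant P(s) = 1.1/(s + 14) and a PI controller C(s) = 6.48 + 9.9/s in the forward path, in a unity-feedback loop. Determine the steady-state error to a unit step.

The open loop C(s)P(s) has a pole at the origin (type 1), so the static position error constant is infinite and e_ss = 1/(1+∞) = 0.

0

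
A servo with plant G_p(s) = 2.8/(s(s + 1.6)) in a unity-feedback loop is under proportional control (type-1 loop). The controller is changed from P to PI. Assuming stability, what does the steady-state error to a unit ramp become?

0

The integrator raises the loop to type 2, so K_v → ∞ and e_ss to a ramp is zero.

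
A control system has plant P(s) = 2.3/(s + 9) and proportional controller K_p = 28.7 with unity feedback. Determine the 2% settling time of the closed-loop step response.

Closed-loop transfer function: T(s) = K_p·P(s)/(1 + K_p·P(s)) = 66.01/(s + 9 + 66.01) = 66.01/(s + 75.01).
Time constant τ = 1/75.01 = 0.01333 s, so the 2% settling time is about 4τ = 0.0533 s.

T_s ≈ 0.0533 s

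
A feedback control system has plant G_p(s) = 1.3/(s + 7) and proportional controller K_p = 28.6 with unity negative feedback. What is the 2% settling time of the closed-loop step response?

T_s ≈ 0.0905 s

Closed-loop transfer function: T(s) = K_p·G_p(s)/(1 + K_p·G_p(s)) = 37.18/(s + 7 + 37.18) = 37.18/(s + 44.18).
Time constant τ = 1/44.18 = 0.02263 s, so the 2% settling time is about 4τ = 0.0905 s.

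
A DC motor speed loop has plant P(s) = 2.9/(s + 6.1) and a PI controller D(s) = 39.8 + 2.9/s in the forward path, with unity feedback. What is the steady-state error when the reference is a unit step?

0

The open loop D(s)P(s) has a pole at the origin (type 1), so the static position error constant is infinite and e_ss = 1/(1+∞) = 0.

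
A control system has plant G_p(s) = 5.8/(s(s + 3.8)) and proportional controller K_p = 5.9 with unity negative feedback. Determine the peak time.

T_p = 0.568 s

Closed-loop characteristic equation: s² + 3.8s + 34.22 = 0, so ω_n = 5.85 rad/s and ζ = 3.8/(2·5.85) = 0.3248.
Damped frequency ω_d = ω_n√(1−ζ²) = 5.533 rad/s, so peak time T_p = π/ω_d = 0.568 s.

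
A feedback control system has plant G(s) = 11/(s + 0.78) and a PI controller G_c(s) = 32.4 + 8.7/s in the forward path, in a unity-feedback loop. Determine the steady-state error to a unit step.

0

The open loop G_c(s)G(s) has a pole at the origin (type 1), so the static position error constant is infinite and e_ss = 1/(1+∞) = 0.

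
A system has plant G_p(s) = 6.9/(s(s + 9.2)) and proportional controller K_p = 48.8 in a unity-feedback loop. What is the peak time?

The closed-loop denominator s² + 9.2s + 336.7 gives ω_n = √336.7 = 18.35 and ζ = 9.2/(2ω_n) = 0.2507.
Damped frequency ω_d = ω_n√(1−ζ²) = 17.76 rad/s, so peak time T_p = π/ω_d = 0.177 s.

T_p = 0.177 s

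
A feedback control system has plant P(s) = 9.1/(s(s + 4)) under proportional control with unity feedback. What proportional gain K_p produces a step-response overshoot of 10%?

From %OS = 100·exp(−πζ/√(1−ζ²)) = 10%, ζ = −ln(0.1)/√(π²+ln²(0.1)) = 0.5912.
Characteristic equation s² + 4s + 9.1K_p = 0 gives ζ = 4/(2√(9.1K_p)).
Setting ζ = 0.5912: √(9.1K_p) = 4/(2·0.5912) = 3.383, so K_p = 11.45/9.1 = 1.26.

K_p = 1.26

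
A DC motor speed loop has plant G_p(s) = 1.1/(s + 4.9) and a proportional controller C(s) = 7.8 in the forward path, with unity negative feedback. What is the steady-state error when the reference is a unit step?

The loop is type 0. Static position error constant K_pos = C(0)·G_p(0) = 7.8·0.2245 = 1.751.
Steady-state error to a unit step: e_ss = 1/(1+K_pos) = 1/2.751 = 0.364.

0.364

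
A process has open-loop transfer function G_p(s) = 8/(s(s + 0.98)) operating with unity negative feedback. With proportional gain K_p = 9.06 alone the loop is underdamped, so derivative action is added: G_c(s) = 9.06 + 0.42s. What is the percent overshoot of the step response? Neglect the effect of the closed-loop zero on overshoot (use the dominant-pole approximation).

43.7%

Forward path: (9.06 + 0.42s)·8/(s(s+0.98)). The closed-loop characteristic equation is s² + (0.98 + 8·0.42)s + 8·9.06 = 0.
That is s² + 4.34s + 72.48 = 0, so ω_n = 8.514 rad/s and ζ = 4.34/(2·8.514) = 0.2549.
%OS = 100·exp(−πζ/√(1−ζ²)) = 43.7%.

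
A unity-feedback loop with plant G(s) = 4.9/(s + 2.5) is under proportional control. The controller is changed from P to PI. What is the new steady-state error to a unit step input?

Adding integral action puts a pole at s = 0 in the forward path, raising the system type to 1; a type-1 loop has zero steady-state error to a step.

0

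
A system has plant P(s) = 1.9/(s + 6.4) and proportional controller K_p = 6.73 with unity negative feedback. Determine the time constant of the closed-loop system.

τ = 0.0521 s

Closed-loop transfer function: T(s) = K_p·P(s)/(1 + K_p·P(s)) = 12.79/(s + 6.4 + 12.79) = 12.79/(s + 19.19).
Time constant τ = 1/19.19 = 0.0521 s.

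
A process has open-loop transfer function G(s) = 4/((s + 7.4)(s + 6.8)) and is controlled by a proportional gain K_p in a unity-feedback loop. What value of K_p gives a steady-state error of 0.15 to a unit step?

The loop is type 0, so e_ss(step) = 1/(1 + K_pos) with K_pos = K_p·G(0).
G(0) = 0.07949. Require 1/(1 + K_p·0.07949) = 0.15, so 1 + 0.07949·K_p = 6.667.
K_p = (6.667 − 1)/0.07949 = 71.3.

K_p = 71.3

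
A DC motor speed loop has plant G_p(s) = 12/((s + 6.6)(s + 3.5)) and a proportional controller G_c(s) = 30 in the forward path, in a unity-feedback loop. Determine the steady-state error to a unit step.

The loop is type 0. Static position error constant K_pos = G_c(0)·G_p(0) = 30·0.5195 = 15.58.
Steady-state error to a unit step: e_ss = 1/(1+K_pos) = 1/16.58 = 0.0603.

0.0603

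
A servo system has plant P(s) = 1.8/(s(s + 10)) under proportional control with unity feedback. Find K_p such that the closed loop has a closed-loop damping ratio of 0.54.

K_p = 47.6

Closed-loop characteristic equation: s² + 10s + K_p·1.8 = 0.
So ω_n = √(1.8K_p) and 2ζω_n = 10, giving ζ = 10/(2√(1.8K_p)).
Setting ζ = 0.54: √(1.8K_p) = 10/(2·0.54) = 9.259, so K_p = 85.73/1.8 = 47.6.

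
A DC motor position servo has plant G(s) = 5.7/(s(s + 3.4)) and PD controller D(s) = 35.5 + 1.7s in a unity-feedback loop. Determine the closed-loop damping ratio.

ζ = 0.46

Forward path: (35.5 + 1.7s)·5.7/(s(s+3.4)). The closed-loop characteristic equation is s² + (3.4 + 5.7·1.7)s + 5.7·35.5 = 0.
That is s² + 13.09s + 202.3 = 0, so ω_n = 14.22 rad/s and ζ = 13.09/(2·14.22) = 0.4601.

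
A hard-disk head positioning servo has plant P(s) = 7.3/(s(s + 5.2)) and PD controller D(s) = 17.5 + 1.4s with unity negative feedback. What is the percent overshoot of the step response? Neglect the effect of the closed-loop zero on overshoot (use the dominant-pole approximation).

Forward path: (17.5 + 1.4s)·7.3/(s(s+5.2)). The closed-loop characteristic equation is s² + (5.2 + 7.3·1.4)s + 7.3·17.5 = 0.
That is s² + 15.42s + 127.8 = 0, so ω_n = 11.3 rad/s and ζ = 15.42/(2·11.3) = 0.6821.
%OS = 100·exp(−πζ/√(1−ζ²)) = 5.34%.

5.34%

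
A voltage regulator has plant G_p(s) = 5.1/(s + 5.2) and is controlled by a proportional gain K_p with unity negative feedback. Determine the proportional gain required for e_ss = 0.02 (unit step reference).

For a type-0 loop with proportional control, e_ss = 1/(1 + K_p·G_p(0)).
G_p(0) = 0.9808. Require 1/(1 + K_p·0.9808) = 0.02, so 1 + 0.9808·K_p = 50.
K_p = (50 − 1)/0.9808 = 50.

K_p = 50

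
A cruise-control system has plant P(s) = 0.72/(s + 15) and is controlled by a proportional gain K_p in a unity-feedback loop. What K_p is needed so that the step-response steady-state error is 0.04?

The loop is type 0, so e_ss(step) = 1/(1 + K_pos) with K_pos = K_p·P(0).
P(0) = 0.048. Require 1/(1 + K_p·0.048) = 0.04, so 1 + 0.048·K_p = 25.
K_p = (25 − 1)/0.048 = 500.

K_p = 500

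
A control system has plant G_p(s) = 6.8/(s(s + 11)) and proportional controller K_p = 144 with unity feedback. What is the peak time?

T_p = 0.102 s

The closed-loop denominator s² + 11s + 979.2 gives ω_n = √979.2 = 31.29 and ζ = 11/(2ω_n) = 0.1758.
Damped frequency ω_d = ω_n√(1−ζ²) = 30.81 rad/s, so peak time T_p = π/ω_d = 0.102 s.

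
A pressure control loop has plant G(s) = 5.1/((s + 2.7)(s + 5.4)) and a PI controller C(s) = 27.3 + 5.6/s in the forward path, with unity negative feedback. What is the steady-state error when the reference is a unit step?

0

The open loop C(s)G(s) has a pole at the origin (type 1), so the static position error constant is infinite and e_ss = 1/(1+∞) = 0.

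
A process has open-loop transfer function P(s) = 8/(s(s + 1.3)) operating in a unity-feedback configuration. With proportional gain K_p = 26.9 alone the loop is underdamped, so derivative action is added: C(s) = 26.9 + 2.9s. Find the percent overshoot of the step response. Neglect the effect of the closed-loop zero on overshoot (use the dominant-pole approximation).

Forward path: (26.9 + 2.9s)·8/(s(s+1.3)). The closed-loop characteristic equation is s² + (1.3 + 8·2.9)s + 8·26.9 = 0.
That is s² + 24.5s + 215.2 = 0, so ω_n = 14.67 rad/s and ζ = 24.5/(2·14.67) = 0.8351.
%OS = 100·exp(−πζ/√(1−ζ²)) = 0.849%.

0.849%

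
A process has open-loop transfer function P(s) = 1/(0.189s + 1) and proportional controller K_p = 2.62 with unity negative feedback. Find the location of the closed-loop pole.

s = -19.15

Closed loop: T(s) = K_p·P/(1+K_p·P) = 2.62/(0.189s + 1 + 2.62), with pole at s = −(1 + 2.62)/0.189 = −19.15.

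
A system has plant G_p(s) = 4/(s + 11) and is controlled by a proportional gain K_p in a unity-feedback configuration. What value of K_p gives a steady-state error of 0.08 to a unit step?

The loop is type 0, so e_ss(step) = 1/(1 + K_pos) with K_pos = K_p·G_p(0).
G_p(0) = 0.3636. Require 1/(1 + K_p·0.3636) = 0.08, so 1 + 0.3636·K_p = 12.5.
K_p = (12.5 − 1)/0.3636 = 31.6.

K_p = 31.6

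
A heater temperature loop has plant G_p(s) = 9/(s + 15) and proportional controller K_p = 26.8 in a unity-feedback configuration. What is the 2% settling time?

Closed-loop transfer function: T(s) = K_p·G_p(s)/(1 + K_p·G_p(s)) = 241.2/(s + 15 + 241.2) = 241.2/(s + 256.2).
Time constant τ = 1/256.2 = 0.003903 s, so the 2% settling time is about 4τ = 0.0156 s.

T_s ≈ 0.0156 s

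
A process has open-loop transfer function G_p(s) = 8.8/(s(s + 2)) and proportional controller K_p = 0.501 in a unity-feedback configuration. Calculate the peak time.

T_p = 1.7 s

The closed-loop denominator s² + 2s + 4.409 gives ω_n = √4.409 = 2.1 and ζ = 2/(2ω_n) = 0.4763.
Damped frequency ω_d = ω_n√(1−ζ²) = 1.846 rad/s, so peak time T_p = π/ω_d = 1.7 s.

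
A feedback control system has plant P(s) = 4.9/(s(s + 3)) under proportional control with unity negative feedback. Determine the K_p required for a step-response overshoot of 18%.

From %OS = 100·exp(−πζ/√(1−ζ²)) = 18%, ζ = −ln(0.18)/√(π²+ln²(0.18)) = 0.4791.
Characteristic equation s² + 3s + 4.9K_p = 0 gives ζ = 3/(2√(4.9K_p)).
Setting ζ = 0.4791: √(4.9K_p) = 3/(2·0.4791) = 3.131, so K_p = 9.802/4.9 = 2.

K_p = 2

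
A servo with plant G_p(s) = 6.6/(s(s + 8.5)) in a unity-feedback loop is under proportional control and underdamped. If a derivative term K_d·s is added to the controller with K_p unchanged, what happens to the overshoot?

decrease

With PD the characteristic equation becomes s² + (a + K·K_d)s + K·K_p = 0; the damping term grows, ζ rises, overshoot falls.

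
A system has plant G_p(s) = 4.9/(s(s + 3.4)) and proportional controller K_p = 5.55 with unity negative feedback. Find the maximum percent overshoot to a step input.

From 1 + K_pG_p(s) = 0: s² + 3.4s + 27.2 = 0 ⇒ ω_n = 5.215, ζ = 0.326.
%OS = 100·exp(−πζ/√(1−ζ²)) = 100·exp(−π·0.326/√0.8937) = 33.8%.

33.8%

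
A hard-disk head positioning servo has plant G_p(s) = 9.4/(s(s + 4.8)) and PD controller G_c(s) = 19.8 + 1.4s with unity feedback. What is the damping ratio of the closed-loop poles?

Forward path: (19.8 + 1.4s)·9.4/(s(s+4.8)). The closed-loop characteristic equation is s² + (4.8 + 9.4·1.4)s + 9.4·19.8 = 0.
That is s² + 17.96s + 186.1 = 0, so ω_n = 13.64 rad/s and ζ = 17.96/(2·13.64) = 0.6582.

ζ = 0.658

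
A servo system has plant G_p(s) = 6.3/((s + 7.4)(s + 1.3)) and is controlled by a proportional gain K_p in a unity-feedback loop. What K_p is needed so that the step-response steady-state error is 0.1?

K_p = 13.7

The loop is type 0, so e_ss(step) = 1/(1 + K_pos) with K_pos = K_p·G_p(0).
G_p(0) = 0.6549. Require 1/(1 + K_p·0.6549) = 0.1, so 1 + 0.6549·K_p = 10.
K_p = (10 − 1)/0.6549 = 13.7.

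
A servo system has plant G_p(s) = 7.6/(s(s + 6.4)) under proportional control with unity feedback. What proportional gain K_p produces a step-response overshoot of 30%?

From %OS = 100·exp(−πζ/√(1−ζ²)) = 30%, ζ = −ln(0.3)/√(π²+ln²(0.3)) = 0.3579.
Characteristic equation s² + 6.4s + 7.6K_p = 0 gives ζ = 6.4/(2√(7.6K_p)).
Setting ζ = 0.3579: √(7.6K_p) = 6.4/(2·0.3579) = 8.942, so K_p = 79.96/7.6 = 10.5.

K_p = 10.5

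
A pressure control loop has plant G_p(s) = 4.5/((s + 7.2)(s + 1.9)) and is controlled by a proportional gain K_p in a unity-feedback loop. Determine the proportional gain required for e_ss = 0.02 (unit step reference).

The loop is type 0, so e_ss(step) = 1/(1 + K_pos) with K_pos = K_p·G_p(0).
G_p(0) = 0.3289. Require 1/(1 + K_p·0.3289) = 0.02, so 1 + 0.3289·K_p = 50.
K_p = (50 − 1)/0.3289 = 149.

K_p = 149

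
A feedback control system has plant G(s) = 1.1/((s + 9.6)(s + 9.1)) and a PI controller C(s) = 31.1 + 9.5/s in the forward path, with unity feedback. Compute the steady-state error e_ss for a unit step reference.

The open loop C(s)G(s) has a pole at the origin (type 1), so the static position error constant is infinite and e_ss = 1/(1+∞) = 0.

0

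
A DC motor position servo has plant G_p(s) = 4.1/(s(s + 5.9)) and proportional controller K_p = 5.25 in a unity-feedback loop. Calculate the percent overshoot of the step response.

7.52%

Closed-loop characteristic equation: s² + 5.9s + 21.52 = 0, so ω_n = 4.64 rad/s and ζ = 5.9/(2·4.64) = 0.6358.
%OS = 100·exp(−πζ/√(1−ζ²)) = 100·exp(−π·0.6358/√0.5957) = 7.52%.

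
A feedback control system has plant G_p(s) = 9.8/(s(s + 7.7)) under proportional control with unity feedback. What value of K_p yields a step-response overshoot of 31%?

K_p = 12.4

From %OS = 100·exp(−πζ/√(1−ζ²)) = 31%, ζ = −ln(0.31)/√(π²+ln²(0.31)) = 0.3493.
Characteristic equation s² + 7.7s + 9.8K_p = 0 gives ζ = 7.7/(2√(9.8K_p)).
Setting ζ = 0.3493: √(9.8K_p) = 7.7/(2·0.3493) = 11.02, so K_p = 121.5/9.8 = 12.4.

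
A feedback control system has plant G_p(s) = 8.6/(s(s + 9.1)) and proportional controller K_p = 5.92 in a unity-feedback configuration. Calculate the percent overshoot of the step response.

7.42%

Closed-loop characteristic equation: s² + 9.1s + 50.91 = 0, so ω_n = 7.135 rad/s and ζ = 9.1/(2·7.135) = 0.6377.
%OS = 100·exp(−πζ/√(1−ζ²)) = 100·exp(−π·0.6377/√0.5934) = 7.42%.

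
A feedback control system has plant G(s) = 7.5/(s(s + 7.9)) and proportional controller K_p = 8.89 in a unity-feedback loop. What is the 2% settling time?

T_s ≈ 1.01 s

From 1 + K_pG(s) = 0: s² + 7.9s + 66.68 = 0 ⇒ ω_n = 8.165, ζ = 0.4837.
2% settling time T_s ≈ 4/(ζω_n) = 4/3.95 = 1.01 s.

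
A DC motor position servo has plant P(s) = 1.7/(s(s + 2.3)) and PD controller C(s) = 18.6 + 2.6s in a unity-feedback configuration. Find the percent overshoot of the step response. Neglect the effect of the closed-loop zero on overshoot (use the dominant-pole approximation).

9.62%

Forward path: (18.6 + 2.6s)·1.7/(s(s+2.3)). The closed-loop characteristic equation is s² + (2.3 + 1.7·2.6)s + 1.7·18.6 = 0.
That is s² + 6.72s + 31.62 = 0, so ω_n = 5.623 rad/s and ζ = 6.72/(2·5.623) = 0.5975.
%OS = 100·exp(−πζ/√(1−ζ²)) = 9.62%.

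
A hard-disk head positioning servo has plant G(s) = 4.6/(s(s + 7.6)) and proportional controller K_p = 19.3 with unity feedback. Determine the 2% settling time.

T_s ≈ 1.05 s

From 1 + K_pG(s) = 0: s² + 7.6s + 88.78 = 0 ⇒ ω_n = 9.422, ζ = 0.4033.
2% settling time T_s ≈ 4/(ζω_n) = 4/3.8 = 1.05 s.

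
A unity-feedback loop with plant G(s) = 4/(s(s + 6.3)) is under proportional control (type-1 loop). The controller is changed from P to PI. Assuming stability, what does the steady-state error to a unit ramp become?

0

The integrator raises the loop to type 2, so K_v → ∞ and e_ss to a ramp is zero.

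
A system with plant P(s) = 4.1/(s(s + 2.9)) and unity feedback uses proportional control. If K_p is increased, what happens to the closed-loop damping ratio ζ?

ζ = 2.9/(2√(4.1K_p)); increasing K_p raises the denominator, so ζ falls.

decrease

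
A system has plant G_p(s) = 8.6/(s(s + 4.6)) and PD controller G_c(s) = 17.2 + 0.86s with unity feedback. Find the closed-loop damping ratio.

Forward path: (17.2 + 0.86s)·8.6/(s(s+4.6)). The closed-loop characteristic equation is s² + (4.6 + 8.6·0.86)s + 8.6·17.2 = 0.
That is s² + 12s + 147.9 = 0, so ω_n = 12.16 rad/s and ζ = 12/(2·12.16) = 0.4932.

ζ = 0.493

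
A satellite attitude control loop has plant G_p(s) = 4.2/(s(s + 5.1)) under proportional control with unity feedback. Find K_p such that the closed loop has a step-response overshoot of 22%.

From %OS = 100·exp(−πζ/√(1−ζ²)) = 22%, ζ = −ln(0.22)/√(π²+ln²(0.22)) = 0.4342.
Characteristic equation s² + 5.1s + 4.2K_p = 0 gives ζ = 5.1/(2√(4.2K_p)).
Setting ζ = 0.4342: √(4.2K_p) = 5.1/(2·0.4342) = 5.873, so K_p = 34.5/4.2 = 8.21.

K_p = 8.21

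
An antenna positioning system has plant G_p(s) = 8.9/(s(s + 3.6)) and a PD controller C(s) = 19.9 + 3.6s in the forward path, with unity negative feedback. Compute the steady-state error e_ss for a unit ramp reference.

The loop has one pole at the origin (type 1). Velocity error constant K_v = lim_{s→0} s·C(s)G_p(s) = 19.9·8.9/3.6 = 49.2.
Steady-state error to a unit ramp: e_ss = 1/K_v = 0.0203.

0.0203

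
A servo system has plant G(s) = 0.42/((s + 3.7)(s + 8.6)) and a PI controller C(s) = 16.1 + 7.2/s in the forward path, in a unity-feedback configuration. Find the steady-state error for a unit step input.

The open loop C(s)G(s) has a pole at the origin (type 1), so the static position error constant is infinite and e_ss = 1/(1+∞) = 0.

0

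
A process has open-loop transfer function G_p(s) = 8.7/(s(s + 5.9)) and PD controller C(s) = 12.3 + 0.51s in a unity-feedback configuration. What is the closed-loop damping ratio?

ζ = 0.5

Forward path: (12.3 + 0.51s)·8.7/(s(s+5.9)). The closed-loop characteristic equation is s² + (5.9 + 8.7·0.51)s + 8.7·12.3 = 0.
That is s² + 10.34s + 107 = 0, so ω_n = 10.34 rad/s and ζ = 10.34/(2·10.34) = 0.4996.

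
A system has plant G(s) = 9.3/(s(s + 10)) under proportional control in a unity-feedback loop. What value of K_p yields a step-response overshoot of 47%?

K_p = 49.2

From %OS = 100·exp(−πζ/√(1−ζ²)) = 47%, ζ = −ln(0.47)/√(π²+ln²(0.47)) = 0.2337.
Characteristic equation s² + 10s + 9.3K_p = 0 gives ζ = 10/(2√(9.3K_p)).
Setting ζ = 0.2337: √(9.3K_p) = 10/(2·0.2337) = 21.4, so K_p = 457.8/9.3 = 49.2.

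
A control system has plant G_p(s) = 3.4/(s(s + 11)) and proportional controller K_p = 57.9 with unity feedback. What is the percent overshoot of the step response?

26.2%

Closed-loop characteristic equation: s² + 11s + 196.9 = 0, so ω_n = 14.03 rad/s and ζ = 11/(2·14.03) = 0.392.
%OS = 100·exp(−πζ/√(1−ζ²)) = 100·exp(−π·0.392/√0.8463) = 26.2%.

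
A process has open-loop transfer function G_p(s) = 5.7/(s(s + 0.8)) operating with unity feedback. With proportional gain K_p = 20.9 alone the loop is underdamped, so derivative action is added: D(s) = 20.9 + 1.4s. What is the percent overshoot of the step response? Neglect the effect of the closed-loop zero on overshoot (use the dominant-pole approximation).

25.2%

Forward path: (20.9 + 1.4s)·5.7/(s(s+0.8)). The closed-loop characteristic equation is s² + (0.8 + 5.7·1.4)s + 5.7·20.9 = 0.
That is s² + 8.78s + 119.1 = 0, so ω_n = 10.91 rad/s and ζ = 8.78/(2·10.91) = 0.4022.
%OS = 100·exp(−πζ/√(1−ζ²)) = 25.2%.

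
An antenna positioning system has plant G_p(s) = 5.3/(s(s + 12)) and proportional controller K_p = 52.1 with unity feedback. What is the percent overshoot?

29.6%

Closed-loop characteristic equation: s² + 12s + 276.1 = 0, so ω_n = 16.62 rad/s and ζ = 12/(2·16.62) = 0.3611.
%OS = 100·exp(−πζ/√(1−ζ²)) = 100·exp(−π·0.3611/√0.8696) = 29.6%.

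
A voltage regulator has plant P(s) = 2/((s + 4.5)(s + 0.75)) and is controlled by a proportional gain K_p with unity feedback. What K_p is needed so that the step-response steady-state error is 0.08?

For a type-0 loop with proportional control, e_ss = 1/(1 + K_p·P(0)).
P(0) = 0.5926. Require 1/(1 + K_p·0.5926) = 0.08, so 1 + 0.5926·K_p = 12.5.
K_p = (12.5 − 1)/0.5926 = 19.4.

K_p = 19.4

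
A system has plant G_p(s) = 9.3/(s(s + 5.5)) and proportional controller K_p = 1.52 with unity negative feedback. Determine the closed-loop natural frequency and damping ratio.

With unity feedback the closed-loop characteristic equation is s² + 5.5s + 1.52·9.3 = s² + 5.5s + 14.14 = 0.
So ω_n² = 14.14 ⇒ ω_n = 3.76 rad/s, and ζ = 5.5/(2ω_n) = 0.731.

ω_n = 3.76 rad/s, ζ = 0.731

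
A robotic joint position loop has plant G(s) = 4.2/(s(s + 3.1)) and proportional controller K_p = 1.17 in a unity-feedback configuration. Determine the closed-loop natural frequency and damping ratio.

ω_n = 2.22 rad/s, ζ = 0.699

With unity feedback the closed-loop characteristic equation is s² + 3.1s + 1.17·4.2 = s² + 3.1s + 4.914 = 0.
Matching s² + 2ζω_n s + ω_n²: ω_n = √4.914 = 2.217 rad/s and 2ζω_n = 3.1, so ζ = 3.1/(2·2.217) = 0.699.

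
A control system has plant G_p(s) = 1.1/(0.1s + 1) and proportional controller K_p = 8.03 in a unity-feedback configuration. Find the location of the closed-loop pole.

Closed loop: T(s) = K_p·G_p/(1+K_p·G_p) = 8.833/(0.1s + 1 + 8.833), with pole at s = −(1 + 8.833)/0.1 = −98.33.

s = -98.33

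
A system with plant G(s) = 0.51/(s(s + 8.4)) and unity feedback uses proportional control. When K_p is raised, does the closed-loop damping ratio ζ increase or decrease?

decrease

ζ = 8.4/(2√(0.51K_p)); increasing K_p raises the denominator, so ζ falls.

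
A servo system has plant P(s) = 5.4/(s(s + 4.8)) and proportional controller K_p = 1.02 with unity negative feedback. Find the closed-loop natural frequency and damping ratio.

The closed-loop denominator is s(s+4.8) + 1.02·5.4 = s² + 4.8s + 5.508.
So ω_n² = 5.508 ⇒ ω_n = 2.347 rad/s, and ζ = 4.8/(2ω_n) = 1.02.

ω_n = 2.35 rad/s, ζ = 1.02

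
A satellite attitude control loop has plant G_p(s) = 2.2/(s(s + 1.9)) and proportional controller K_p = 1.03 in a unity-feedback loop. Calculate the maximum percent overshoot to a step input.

The closed-loop denominator s² + 1.9s + 2.266 gives ω_n = √2.266 = 1.505 and ζ = 1.9/(2ω_n) = 0.6311.
%OS = 100·exp(−πζ/√(1−ζ²)) = 100·exp(−π·0.6311/√0.6017) = 7.76%.

7.76%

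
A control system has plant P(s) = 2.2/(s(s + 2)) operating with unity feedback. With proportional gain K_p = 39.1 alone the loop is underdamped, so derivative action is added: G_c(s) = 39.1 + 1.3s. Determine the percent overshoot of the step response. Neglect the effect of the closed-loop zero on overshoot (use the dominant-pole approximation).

Forward path: (39.1 + 1.3s)·2.2/(s(s+2)). The closed-loop characteristic equation is s² + (2 + 2.2·1.3)s + 2.2·39.1 = 0.
That is s² + 4.86s + 86.02 = 0, so ω_n = 9.275 rad/s and ζ = 4.86/(2·9.275) = 0.262.
%OS = 100·exp(−πζ/√(1−ζ²)) = 42.6%.

42.6%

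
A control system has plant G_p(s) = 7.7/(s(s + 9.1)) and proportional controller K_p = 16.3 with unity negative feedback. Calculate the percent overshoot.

24.8%

From 1 + K_pG_p(s) = 0: s² + 9.1s + 125.5 = 0 ⇒ ω_n = 11.2, ζ = 0.4061.
%OS = 100·exp(−πζ/√(1−ζ²)) = 100·exp(−π·0.4061/√0.8351) = 24.8%.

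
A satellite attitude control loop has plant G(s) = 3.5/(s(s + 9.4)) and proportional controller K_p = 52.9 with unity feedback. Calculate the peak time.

Closed-loop characteristic equation: s² + 9.4s + 185.2 = 0, so ω_n = 13.61 rad/s and ζ = 9.4/(2·13.61) = 0.3454.
Damped frequency ω_d = ω_n√(1−ζ²) = 12.77 rad/s, so peak time T_p = π/ω_d = 0.246 s.

T_p = 0.246 s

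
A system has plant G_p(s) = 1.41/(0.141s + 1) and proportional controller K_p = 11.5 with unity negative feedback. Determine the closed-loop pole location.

s = -122.1

Closed loop: T(s) = K_p·G_p/(1+K_p·G_p) = 16.21/(0.141s + 1 + 16.21), with pole at s = −(1 + 16.21)/0.141 = −122.1.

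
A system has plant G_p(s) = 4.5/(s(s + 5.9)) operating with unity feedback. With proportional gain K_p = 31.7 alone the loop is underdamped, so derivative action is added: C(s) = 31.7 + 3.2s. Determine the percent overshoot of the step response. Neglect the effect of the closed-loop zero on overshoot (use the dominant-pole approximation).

0.631%

Forward path: (31.7 + 3.2s)·4.5/(s(s+5.9)). The closed-loop characteristic equation is s² + (5.9 + 4.5·3.2)s + 4.5·31.7 = 0.
That is s² + 20.3s + 142.7 = 0, so ω_n = 11.94 rad/s and ζ = 20.3/(2·11.94) = 0.8498.
%OS = 100·exp(−πζ/√(1−ζ²)) = 0.631%.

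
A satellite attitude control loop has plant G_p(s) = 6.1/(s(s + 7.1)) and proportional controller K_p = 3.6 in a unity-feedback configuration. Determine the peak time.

From 1 + K_pG_p(s) = 0: s² + 7.1s + 21.96 = 0 ⇒ ω_n = 4.686, ζ = 0.7576.
Damped frequency ω_d = ω_n√(1−ζ²) = 3.059 rad/s, so peak time T_p = π/ω_d = 1.03 s.

T_p = 1.03 s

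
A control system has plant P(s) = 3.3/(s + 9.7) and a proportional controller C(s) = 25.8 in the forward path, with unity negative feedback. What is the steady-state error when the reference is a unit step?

The loop is type 0. Static position error constant K_pos = C(0)·P(0) = 25.8·0.3402 = 8.777.
Steady-state error to a unit step: e_ss = 1/(1+K_pos) = 1/9.777 = 0.102.

0.102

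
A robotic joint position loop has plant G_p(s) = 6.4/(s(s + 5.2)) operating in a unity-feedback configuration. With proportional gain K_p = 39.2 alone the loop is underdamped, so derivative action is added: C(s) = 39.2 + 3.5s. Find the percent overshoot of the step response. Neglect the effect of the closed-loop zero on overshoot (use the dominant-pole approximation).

Forward path: (39.2 + 3.5s)·6.4/(s(s+5.2)). The closed-loop characteristic equation is s² + (5.2 + 6.4·3.5)s + 6.4·39.2 = 0.
That is s² + 27.6s + 250.9 = 0, so ω_n = 15.84 rad/s and ζ = 27.6/(2·15.84) = 0.8713.
%OS = 100·exp(−πζ/√(1−ζ²)) = 0.379%.

0.379%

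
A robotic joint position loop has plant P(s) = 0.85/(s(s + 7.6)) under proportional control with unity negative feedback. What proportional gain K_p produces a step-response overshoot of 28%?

From %OS = 100·exp(−πζ/√(1−ζ²)) = 28%, ζ = −ln(0.28)/√(π²+ln²(0.28)) = 0.3755.
Characteristic equation s² + 7.6s + 0.85K_p = 0 gives ζ = 7.6/(2√(0.85K_p)).
Setting ζ = 0.3755: √(0.85K_p) = 7.6/(2·0.3755) = 10.12, so K_p = 102.4/0.85 = 120.

K_p = 120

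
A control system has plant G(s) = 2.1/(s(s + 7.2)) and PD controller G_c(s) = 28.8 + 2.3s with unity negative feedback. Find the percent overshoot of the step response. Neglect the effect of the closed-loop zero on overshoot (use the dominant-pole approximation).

Forward path: (28.8 + 2.3s)·2.1/(s(s+7.2)). The closed-loop characteristic equation is s² + (7.2 + 2.1·2.3)s + 2.1·28.8 = 0.
That is s² + 12.03s + 60.48 = 0, so ω_n = 7.777 rad/s and ζ = 12.03/(2·7.777) = 0.7734.
%OS = 100·exp(−πζ/√(1−ζ²)) = 2.16%.

2.16%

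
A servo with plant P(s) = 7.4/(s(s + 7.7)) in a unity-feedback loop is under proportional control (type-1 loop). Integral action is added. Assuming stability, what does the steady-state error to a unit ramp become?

The integrator raises the loop to type 2, so K_v → ∞ and e_ss to a ramp is zero.

0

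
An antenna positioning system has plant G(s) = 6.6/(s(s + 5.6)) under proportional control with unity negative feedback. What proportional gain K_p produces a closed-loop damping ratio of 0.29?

Closed-loop characteristic equation: s² + 5.6s + K_p·6.6 = 0.
So ω_n = √(6.6K_p) and 2ζω_n = 5.6, giving ζ = 5.6/(2√(6.6K_p)).
Setting ζ = 0.29: √(6.6K_p) = 5.6/(2·0.29) = 9.655, so K_p = 93.22/6.6 = 14.1.

K_p = 14.1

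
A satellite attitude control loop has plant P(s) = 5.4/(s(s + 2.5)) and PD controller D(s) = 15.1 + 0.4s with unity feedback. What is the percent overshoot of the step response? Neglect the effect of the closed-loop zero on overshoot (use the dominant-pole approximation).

Forward path: (15.1 + 0.4s)·5.4/(s(s+2.5)). The closed-loop characteristic equation is s² + (2.5 + 5.4·0.4)s + 5.4·15.1 = 0.
That is s² + 4.66s + 81.54 = 0, so ω_n = 9.03 rad/s and ζ = 4.66/(2·9.03) = 0.258.
%OS = 100·exp(−πζ/√(1−ζ²)) = 43.2%.

43.2%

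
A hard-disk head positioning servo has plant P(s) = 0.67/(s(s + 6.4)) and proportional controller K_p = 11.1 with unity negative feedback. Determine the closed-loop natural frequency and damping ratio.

With unity feedback the closed-loop characteristic equation is s² + 6.4s + 11.1·0.67 = s² + 6.4s + 7.437 = 0.
So ω_n² = 7.437 ⇒ ω_n = 2.727 rad/s, and ζ = 6.4/(2ω_n) = 1.17.

ω_n = 2.73 rad/s, ζ = 1.17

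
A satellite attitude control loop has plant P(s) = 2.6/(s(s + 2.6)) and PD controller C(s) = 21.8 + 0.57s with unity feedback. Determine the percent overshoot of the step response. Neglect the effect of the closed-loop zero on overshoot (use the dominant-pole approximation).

41.3%

Forward path: (21.8 + 0.57s)·2.6/(s(s+2.6)). The closed-loop characteristic equation is s² + (2.6 + 2.6·0.57)s + 2.6·21.8 = 0.
That is s² + 4.082s + 56.68 = 0, so ω_n = 7.529 rad/s and ζ = 4.082/(2·7.529) = 0.2711.
%OS = 100·exp(−πζ/√(1−ζ²)) = 41.3%.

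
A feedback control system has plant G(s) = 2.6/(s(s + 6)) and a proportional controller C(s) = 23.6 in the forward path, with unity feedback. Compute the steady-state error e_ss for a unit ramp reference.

0.0978

The loop has one pole at the origin (type 1). Velocity error constant K_v = lim_{s→0} s·C(s)G(s) = 23.6·2.6/6 = 10.23.
Steady-state error to a unit ramp: e_ss = 1/K_v = 0.0978.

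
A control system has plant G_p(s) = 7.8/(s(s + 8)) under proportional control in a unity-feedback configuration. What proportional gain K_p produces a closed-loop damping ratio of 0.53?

Closed-loop characteristic equation: s² + 8s + K_p·7.8 = 0.
So ω_n = √(7.8K_p) and 2ζω_n = 8, giving ζ = 8/(2√(7.8K_p)).
Setting ζ = 0.53: √(7.8K_p) = 8/(2·0.53) = 7.547, so K_p = 56.96/7.8 = 7.3.

K_p = 7.3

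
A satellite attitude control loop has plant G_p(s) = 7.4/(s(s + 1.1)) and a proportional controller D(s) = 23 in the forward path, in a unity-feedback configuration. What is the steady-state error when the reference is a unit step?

0

The open loop D(s)G_p(s) has a pole at the origin (type 1), so the static position error constant is infinite and e_ss = 1/(1+∞) = 0.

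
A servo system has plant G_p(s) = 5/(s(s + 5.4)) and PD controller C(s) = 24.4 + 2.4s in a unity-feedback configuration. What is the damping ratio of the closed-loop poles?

ζ = 0.788

Forward path: (24.4 + 2.4s)·5/(s(s+5.4)). The closed-loop characteristic equation is s² + (5.4 + 5·2.4)s + 5·24.4 = 0.
That is s² + 17.4s + 122 = 0, so ω_n = 11.05 rad/s and ζ = 17.4/(2·11.05) = 0.7877.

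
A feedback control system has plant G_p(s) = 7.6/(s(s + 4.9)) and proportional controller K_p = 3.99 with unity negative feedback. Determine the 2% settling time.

The closed-loop denominator s² + 4.9s + 30.32 gives ω_n = √30.32 = 5.507 and ζ = 4.9/(2ω_n) = 0.4449.
2% settling time T_s ≈ 4/(ζω_n) = 4/2.45 = 1.63 s.

T_s ≈ 1.63 s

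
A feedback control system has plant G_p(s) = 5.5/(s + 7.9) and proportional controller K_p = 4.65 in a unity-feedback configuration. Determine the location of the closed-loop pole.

s = -33.48

Closed-loop transfer function: T(s) = K_p·G_p(s)/(1 + K_p·G_p(s)) = 25.58/(s + 7.9 + 25.58) = 25.58/(s + 33.48).
The closed-loop pole is at s = −33.48.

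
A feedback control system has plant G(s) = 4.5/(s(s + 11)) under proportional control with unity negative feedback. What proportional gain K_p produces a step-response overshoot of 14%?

From %OS = 100·exp(−πζ/√(1−ζ²)) = 14%, ζ = −ln(0.14)/√(π²+ln²(0.14)) = 0.5305.
Characteristic equation s² + 11s + 4.5K_p = 0 gives ζ = 11/(2√(4.5K_p)).
Setting ζ = 0.5305: √(4.5K_p) = 11/(2·0.5305) = 10.37, so K_p = 107.5/4.5 = 23.9.

K_p = 23.9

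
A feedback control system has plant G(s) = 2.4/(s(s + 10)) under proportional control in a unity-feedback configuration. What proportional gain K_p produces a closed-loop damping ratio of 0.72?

K_p = 20.1

Closed-loop characteristic equation: s² + 10s + K_p·2.4 = 0.
So ω_n = √(2.4K_p) and 2ζω_n = 10, giving ζ = 10/(2√(2.4K_p)).
Setting ζ = 0.72: √(2.4K_p) = 10/(2·0.72) = 6.944, so K_p = 48.23/2.4 = 20.1.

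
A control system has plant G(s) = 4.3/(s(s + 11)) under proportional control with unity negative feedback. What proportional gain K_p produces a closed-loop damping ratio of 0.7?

K_p = 14.4

Closed-loop characteristic equation: s² + 11s + K_p·4.3 = 0.
So ω_n = √(4.3K_p) and 2ζω_n = 11, giving ζ = 11/(2√(4.3K_p)).
Setting ζ = 0.7: √(4.3K_p) = 11/(2·0.7) = 7.857, so K_p = 61.73/4.3 = 14.4.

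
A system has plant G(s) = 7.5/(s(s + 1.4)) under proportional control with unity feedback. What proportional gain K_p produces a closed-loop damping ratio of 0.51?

K_p = 0.251

Closed-loop characteristic equation: s² + 1.4s + K_p·7.5 = 0.
So ω_n = √(7.5K_p) and 2ζω_n = 1.4, giving ζ = 1.4/(2√(7.5K_p)).
Setting ζ = 0.51: √(7.5K_p) = 1.4/(2·0.51) = 1.373, so K_p = 1.884/7.5 = 0.251.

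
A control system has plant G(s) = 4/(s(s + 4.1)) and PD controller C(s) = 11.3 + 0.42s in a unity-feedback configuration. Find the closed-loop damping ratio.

Forward path: (11.3 + 0.42s)·4/(s(s+4.1)). The closed-loop characteristic equation is s² + (4.1 + 4·0.42)s + 4·11.3 = 0.
That is s² + 5.78s + 45.2 = 0, so ω_n = 6.723 rad/s and ζ = 5.78/(2·6.723) = 0.4299.

ζ = 0.43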